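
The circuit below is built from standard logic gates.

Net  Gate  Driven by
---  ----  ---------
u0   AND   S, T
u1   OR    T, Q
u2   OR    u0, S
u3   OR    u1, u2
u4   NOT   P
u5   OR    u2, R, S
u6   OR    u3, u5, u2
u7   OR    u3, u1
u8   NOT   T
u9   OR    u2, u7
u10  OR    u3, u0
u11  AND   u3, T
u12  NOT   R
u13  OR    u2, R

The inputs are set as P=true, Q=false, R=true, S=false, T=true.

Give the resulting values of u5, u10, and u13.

u5 = true, u10 = true, u13 = true

u0 = S AND T = false AND true = false
u1 = T OR Q = true OR false = true
u2 = u0 OR S = false OR false = false
u3 = u1 OR u2 = true OR false = true
u5 = u2 OR R OR S = false OR true OR false = true
u10 = u3 OR u0 = true OR false = true
u13 = u2 OR R = false OR true = true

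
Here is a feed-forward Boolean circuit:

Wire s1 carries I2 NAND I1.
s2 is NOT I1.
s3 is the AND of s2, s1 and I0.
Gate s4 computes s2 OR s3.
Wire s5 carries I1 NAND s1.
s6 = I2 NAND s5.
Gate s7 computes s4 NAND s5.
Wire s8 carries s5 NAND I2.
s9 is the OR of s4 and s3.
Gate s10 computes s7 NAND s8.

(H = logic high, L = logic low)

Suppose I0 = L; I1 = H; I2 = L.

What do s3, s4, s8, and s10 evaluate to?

s3 = L, s4 = L, s8 = H, s10 = L

s1 = I2 NAND I1 = L NAND H = H
s2 = NOT I1 = NOT H = L
s3 = s2 AND s1 AND I0 = L AND H AND L = L
s4 = s2 OR s3 = L OR L = L
s5 = I1 NAND s1 = H NAND H = L
s7 = s4 NAND s5 = L NAND L = H
s8 = s5 NAND I2 = L NAND L = H
s10 = s7 NAND s8 = H NAND H = L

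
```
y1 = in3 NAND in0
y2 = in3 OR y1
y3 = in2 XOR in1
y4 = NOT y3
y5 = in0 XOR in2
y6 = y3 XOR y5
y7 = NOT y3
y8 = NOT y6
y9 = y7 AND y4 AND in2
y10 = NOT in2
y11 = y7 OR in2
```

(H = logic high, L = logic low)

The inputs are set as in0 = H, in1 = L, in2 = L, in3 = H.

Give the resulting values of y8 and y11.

y8 = L, y11 = H

y3 = in2 XOR in1 = L XOR L = L
y5 = in0 XOR in2 = H XOR L = H
y6 = y3 XOR y5 = L XOR H = H
y7 = NOT y3 = NOT L = H
y8 = NOT y6 = NOT H = L
y11 = y7 OR in2 = H OR L = H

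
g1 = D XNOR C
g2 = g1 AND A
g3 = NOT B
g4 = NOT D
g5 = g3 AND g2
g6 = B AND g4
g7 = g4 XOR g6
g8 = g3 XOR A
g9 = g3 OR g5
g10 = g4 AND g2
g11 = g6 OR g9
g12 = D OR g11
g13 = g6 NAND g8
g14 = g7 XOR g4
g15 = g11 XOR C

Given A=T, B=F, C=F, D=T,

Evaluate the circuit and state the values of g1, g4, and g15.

g1 = F  g4 = F  g15 = T

g1 = D XNOR C = T XNOR F = F
g2 = g1 AND A = F AND T = F
g3 = NOT B = NOT F = T
g4 = NOT D = NOT T = F
g5 = g3 AND g2 = T AND F = F
g6 = B AND g4 = F AND F = F
g9 = g3 OR g5 = T OR F = T
g11 = g6 OR g9 = F OR T = T
g15 = g11 XOR C = T XOR F = T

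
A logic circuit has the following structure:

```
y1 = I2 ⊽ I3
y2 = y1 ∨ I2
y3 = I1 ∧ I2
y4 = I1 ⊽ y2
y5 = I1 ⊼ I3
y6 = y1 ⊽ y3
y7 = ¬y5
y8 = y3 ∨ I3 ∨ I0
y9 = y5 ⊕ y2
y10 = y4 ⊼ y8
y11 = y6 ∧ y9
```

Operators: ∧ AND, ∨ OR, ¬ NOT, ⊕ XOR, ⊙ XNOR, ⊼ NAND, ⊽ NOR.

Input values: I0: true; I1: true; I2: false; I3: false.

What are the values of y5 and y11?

y5 = true; y11 = false

y1 = I2 NOR I3 = false NOR false = true
y2 = y1 OR I2 = true OR false = true
y3 = I1 AND I2 = true AND false = false
y5 = I1 NAND I3 = true NAND false = true
y6 = y1 NOR y3 = true NOR false = false
y9 = y5 XOR y2 = true XOR true = false
y11 = y6 AND y9 = false AND false = false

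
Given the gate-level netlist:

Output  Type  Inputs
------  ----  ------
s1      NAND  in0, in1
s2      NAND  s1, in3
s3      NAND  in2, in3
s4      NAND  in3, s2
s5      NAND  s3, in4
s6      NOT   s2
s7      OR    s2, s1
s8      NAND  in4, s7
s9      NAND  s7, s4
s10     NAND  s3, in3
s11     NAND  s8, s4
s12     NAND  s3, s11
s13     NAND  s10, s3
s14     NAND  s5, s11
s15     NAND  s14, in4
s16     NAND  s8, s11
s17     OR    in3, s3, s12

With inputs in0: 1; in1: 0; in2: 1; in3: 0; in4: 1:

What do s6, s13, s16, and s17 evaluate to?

s6 = 0, s13 = 0, s16 = 1, s17 = 1

s1 = in0 NAND in1 = 1 NAND 0 = 1
s2 = s1 NAND in3 = 1 NAND 0 = 1
s3 = in2 NAND in3 = 1 NAND 0 = 1
s4 = in3 NAND s2 = 0 NAND 1 = 1
s6 = NOT s2 = NOT 1 = 0
s7 = s2 OR s1 = 1 OR 1 = 1
s8 = in4 NAND s7 = 1 NAND 1 = 0
s10 = s3 NAND in3 = 1 NAND 0 = 1
s11 = s8 NAND s4 = 0 NAND 1 = 1
s12 = s3 NAND s11 = 1 NAND 1 = 0
s13 = s10 NAND s3 = 1 NAND 1 = 0
s16 = s8 NAND s11 = 0 NAND 1 = 1
s17 = in3 OR s3 OR s12 = 0 OR 1 OR 0 = 1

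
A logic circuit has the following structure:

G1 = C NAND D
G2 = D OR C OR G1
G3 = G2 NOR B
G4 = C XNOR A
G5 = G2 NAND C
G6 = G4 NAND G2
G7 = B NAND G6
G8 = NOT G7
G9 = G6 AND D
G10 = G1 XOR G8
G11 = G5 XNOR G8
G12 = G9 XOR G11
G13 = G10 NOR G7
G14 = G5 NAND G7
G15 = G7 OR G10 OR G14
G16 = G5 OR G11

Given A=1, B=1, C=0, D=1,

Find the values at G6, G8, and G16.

G1 = C NAND D = 0 NAND 1 = 1
G2 = D OR C OR G1 = 1 OR 0 OR 1 = 1
G4 = C XNOR A = 0 XNOR 1 = 0
G5 = G2 NAND C = 1 NAND 0 = 1
G6 = G4 NAND G2 = 0 NAND 1 = 1
G7 = B NAND G6 = 1 NAND 1 = 0
G8 = NOT G7 = NOT 0 = 1
G11 = G5 XNOR G8 = 1 XNOR 1 = 1
G16 = G5 OR G11 = 1 OR 1 = 1

G6 = 1, G8 = 1, G16 = 1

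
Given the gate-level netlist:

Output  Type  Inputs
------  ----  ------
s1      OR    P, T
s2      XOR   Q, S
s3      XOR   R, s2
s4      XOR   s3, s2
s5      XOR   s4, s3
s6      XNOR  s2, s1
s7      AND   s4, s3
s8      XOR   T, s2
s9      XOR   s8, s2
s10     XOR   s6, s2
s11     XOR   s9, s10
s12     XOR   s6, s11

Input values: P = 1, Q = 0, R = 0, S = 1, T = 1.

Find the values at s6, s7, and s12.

s6 = 1  s7 = 0  s12 = 0

s1 = P OR T = 1 OR 1 = 1
s2 = Q XOR S = 0 XOR 1 = 1
s3 = R XOR s2 = 0 XOR 1 = 1
s4 = s3 XOR s2 = 1 XOR 1 = 0
s6 = s2 XNOR s1 = 1 XNOR 1 = 1
s7 = s4 AND s3 = 0 AND 1 = 0
s8 = T XOR s2 = 1 XOR 1 = 0
s9 = s8 XOR s2 = 0 XOR 1 = 1
s10 = s6 XOR s2 = 1 XOR 1 = 0
s11 = s9 XOR s10 = 1 XOR 0 = 1
s12 = s6 XOR s11 = 1 XOR 1 = 0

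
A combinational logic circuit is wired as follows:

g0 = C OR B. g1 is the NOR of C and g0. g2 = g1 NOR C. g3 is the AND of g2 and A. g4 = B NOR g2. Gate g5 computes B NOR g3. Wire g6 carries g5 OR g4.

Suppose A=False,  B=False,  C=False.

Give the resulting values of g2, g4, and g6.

g2 = False  g4 = True  g6 = True

g0 = C OR B = False OR False = False
g1 = C NOR g0 = False NOR False = True
g2 = g1 NOR C = True NOR False = False
g3 = g2 AND A = False AND False = False
g4 = B NOR g2 = False NOR False = True
g5 = B NOR g3 = False NOR False = True
g6 = g5 OR g4 = True OR True = True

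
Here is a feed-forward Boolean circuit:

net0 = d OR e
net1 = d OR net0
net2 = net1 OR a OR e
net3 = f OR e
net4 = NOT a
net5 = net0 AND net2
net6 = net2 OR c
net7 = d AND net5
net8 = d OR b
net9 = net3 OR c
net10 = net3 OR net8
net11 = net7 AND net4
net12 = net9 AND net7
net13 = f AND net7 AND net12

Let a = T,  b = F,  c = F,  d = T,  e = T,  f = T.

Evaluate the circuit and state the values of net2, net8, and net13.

net2 = T  net8 = T  net13 = T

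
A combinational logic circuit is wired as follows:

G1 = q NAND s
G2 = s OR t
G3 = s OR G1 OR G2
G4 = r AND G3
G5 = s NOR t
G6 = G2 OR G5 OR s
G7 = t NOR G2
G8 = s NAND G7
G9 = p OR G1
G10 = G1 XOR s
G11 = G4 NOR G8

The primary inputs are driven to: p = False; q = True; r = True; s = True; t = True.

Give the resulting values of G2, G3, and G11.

G2 = True; G3 = True; G11 = False

G1 = q NAND s = True NAND True = False
G2 = s OR t = True OR True = True
G3 = s OR G1 OR G2 = True OR False OR True = True
G4 = r AND G3 = True AND True = True
G7 = t NOR G2 = True NOR True = False
G8 = s NAND G7 = True NAND False = True
G11 = G4 NOR G8 = True NOR True = False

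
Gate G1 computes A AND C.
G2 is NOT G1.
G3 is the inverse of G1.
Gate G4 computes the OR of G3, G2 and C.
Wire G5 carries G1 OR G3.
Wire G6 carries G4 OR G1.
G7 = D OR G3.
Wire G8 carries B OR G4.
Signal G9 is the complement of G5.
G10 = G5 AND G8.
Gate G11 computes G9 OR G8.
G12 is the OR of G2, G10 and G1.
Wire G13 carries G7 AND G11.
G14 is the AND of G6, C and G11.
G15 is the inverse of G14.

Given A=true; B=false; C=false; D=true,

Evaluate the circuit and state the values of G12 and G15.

G1 = A AND C = true AND false = false
G2 = NOT G1 = NOT false = true
G3 = NOT G1 = NOT false = true
G4 = G3 OR G2 OR C = true OR true OR false = true
G5 = G1 OR G3 = false OR true = true
G6 = G4 OR G1 = true OR false = true
G8 = B OR G4 = false OR true = true
G9 = NOT G5 = NOT true = false
G10 = G5 AND G8 = true AND true = true
G11 = G9 OR G8 = false OR true = true
G12 = G2 OR G10 OR G1 = true OR true OR false = true
G14 = G6 AND C AND G11 = true AND false AND true = false
G15 = NOT G14 = NOT false = true

G12 = true, G15 = true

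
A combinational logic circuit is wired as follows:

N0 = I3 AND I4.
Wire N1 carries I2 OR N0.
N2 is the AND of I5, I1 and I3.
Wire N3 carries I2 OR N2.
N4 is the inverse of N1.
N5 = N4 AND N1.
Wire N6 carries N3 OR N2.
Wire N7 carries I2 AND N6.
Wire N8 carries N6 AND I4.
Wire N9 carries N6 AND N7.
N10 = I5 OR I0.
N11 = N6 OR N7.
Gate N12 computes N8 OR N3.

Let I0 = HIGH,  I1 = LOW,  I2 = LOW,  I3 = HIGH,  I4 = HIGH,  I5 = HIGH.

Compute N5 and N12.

N0 = I3 AND I4 = HIGH AND HIGH = HIGH
N1 = I2 OR N0 = LOW OR HIGH = HIGH
N2 = I5 AND I1 AND I3 = HIGH AND LOW AND HIGH = LOW
N3 = I2 OR N2 = LOW OR LOW = LOW
N4 = NOT N1 = NOT HIGH = LOW
N5 = N4 AND N1 = LOW AND HIGH = LOW
N6 = N3 OR N2 = LOW OR LOW = LOW
N8 = N6 AND I4 = LOW AND HIGH = LOW
N12 = N8 OR N3 = LOW OR LOW = LOW

N5 = LOW; N12 = LOW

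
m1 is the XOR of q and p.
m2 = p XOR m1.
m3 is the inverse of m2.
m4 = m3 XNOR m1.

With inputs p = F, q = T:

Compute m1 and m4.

m1 = q XOR p = T XOR F = T
m2 = p XOR m1 = F XOR T = T
m3 = NOT m2 = NOT T = F
m4 = m3 XNOR m1 = F XNOR T = F

m1 = T, m4 = F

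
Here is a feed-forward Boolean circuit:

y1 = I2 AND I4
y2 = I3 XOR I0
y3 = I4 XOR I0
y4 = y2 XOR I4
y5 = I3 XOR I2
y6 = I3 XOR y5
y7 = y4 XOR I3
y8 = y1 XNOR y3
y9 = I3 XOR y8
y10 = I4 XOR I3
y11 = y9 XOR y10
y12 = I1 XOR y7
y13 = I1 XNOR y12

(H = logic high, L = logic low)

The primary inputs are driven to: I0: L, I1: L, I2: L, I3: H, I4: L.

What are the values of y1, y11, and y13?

y1 = L; y11 = H; y13 = H

y1 = I2 AND I4 = L AND L = L
y2 = I3 XOR I0 = H XOR L = H
y3 = I4 XOR I0 = L XOR L = L
y4 = y2 XOR I4 = H XOR L = H
y7 = y4 XOR I3 = H XOR H = L
y8 = y1 XNOR y3 = L XNOR L = H
y9 = I3 XOR y8 = H XOR H = L
y10 = I4 XOR I3 = L XOR H = H
y11 = y9 XOR y10 = L XOR H = H
y12 = I1 XOR y7 = L XOR L = L
y13 = I1 XNOR y12 = L XNOR L = H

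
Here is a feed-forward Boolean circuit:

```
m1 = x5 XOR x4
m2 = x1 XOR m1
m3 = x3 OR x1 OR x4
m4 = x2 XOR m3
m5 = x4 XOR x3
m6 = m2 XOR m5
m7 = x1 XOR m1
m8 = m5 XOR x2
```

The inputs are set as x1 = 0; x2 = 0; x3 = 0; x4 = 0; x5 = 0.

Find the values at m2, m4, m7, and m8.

m2 = 0  m4 = 0  m7 = 0  m8 = 0

m1 = x5 XOR x4 = 0 XOR 0 = 0
m2 = x1 XOR m1 = 0 XOR 0 = 0
m3 = x3 OR x1 OR x4 = 0 OR 0 OR 0 = 0
m4 = x2 XOR m3 = 0 XOR 0 = 0
m5 = x4 XOR x3 = 0 XOR 0 = 0
m7 = x1 XOR m1 = 0 XOR 0 = 0
m8 = m5 XOR x2 = 0 XOR 0 = 0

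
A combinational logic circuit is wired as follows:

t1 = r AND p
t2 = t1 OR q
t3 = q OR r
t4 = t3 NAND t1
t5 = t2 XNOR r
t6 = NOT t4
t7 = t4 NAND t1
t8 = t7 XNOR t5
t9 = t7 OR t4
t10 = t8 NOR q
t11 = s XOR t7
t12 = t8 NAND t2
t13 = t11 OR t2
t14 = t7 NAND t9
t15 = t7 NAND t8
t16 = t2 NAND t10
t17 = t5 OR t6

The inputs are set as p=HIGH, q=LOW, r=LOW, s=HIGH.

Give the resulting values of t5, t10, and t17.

t5 = HIGH; t10 = LOW; t17 = HIGH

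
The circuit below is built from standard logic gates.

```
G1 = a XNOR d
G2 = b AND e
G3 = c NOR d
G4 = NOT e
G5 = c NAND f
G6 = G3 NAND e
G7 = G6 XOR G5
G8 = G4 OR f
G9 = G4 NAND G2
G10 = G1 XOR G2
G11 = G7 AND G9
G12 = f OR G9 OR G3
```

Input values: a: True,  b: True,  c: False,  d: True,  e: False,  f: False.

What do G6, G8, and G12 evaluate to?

G2 = b AND e = True AND False = False
G3 = c NOR d = False NOR True = False
G4 = NOT e = NOT False = True
G6 = G3 NAND e = False NAND False = True
G8 = G4 OR f = True OR False = True
G9 = G4 NAND G2 = True NAND False = True
G12 = f OR G9 OR G3 = False OR True OR False = True

G6 = True; G8 = True; G12 = True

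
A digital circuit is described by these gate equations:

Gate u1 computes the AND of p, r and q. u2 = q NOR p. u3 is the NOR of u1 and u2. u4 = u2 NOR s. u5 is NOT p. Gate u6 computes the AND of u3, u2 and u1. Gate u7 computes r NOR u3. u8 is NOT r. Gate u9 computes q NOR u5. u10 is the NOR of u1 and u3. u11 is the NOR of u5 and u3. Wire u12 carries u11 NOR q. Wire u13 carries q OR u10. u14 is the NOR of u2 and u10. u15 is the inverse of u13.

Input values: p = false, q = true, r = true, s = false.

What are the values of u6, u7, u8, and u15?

u1 = p AND r AND q = false AND true AND true = false
u2 = q NOR p = true NOR false = false
u3 = u1 NOR u2 = false NOR false = true
u6 = u3 AND u2 AND u1 = true AND false AND false = false
u7 = r NOR u3 = true NOR true = false
u8 = NOT r = NOT true = false
u10 = u1 NOR u3 = false NOR true = false
u13 = q OR u10 = true OR false = true
u15 = NOT u13 = NOT true = false

u6 = false, u7 = false, u8 = false, u15 = false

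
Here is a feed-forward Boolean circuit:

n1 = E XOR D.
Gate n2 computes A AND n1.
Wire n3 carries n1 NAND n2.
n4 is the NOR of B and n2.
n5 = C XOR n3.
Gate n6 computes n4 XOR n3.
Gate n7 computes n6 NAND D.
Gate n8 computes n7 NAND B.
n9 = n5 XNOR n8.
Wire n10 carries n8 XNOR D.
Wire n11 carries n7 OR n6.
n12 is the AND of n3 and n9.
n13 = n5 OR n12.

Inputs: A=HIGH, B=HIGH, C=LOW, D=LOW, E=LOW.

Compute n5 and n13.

n5 = HIGH, n13 = HIGH

n1 = E XOR D = LOW XOR LOW = LOW
n2 = A AND n1 = HIGH AND LOW = LOW
n3 = n1 NAND n2 = LOW NAND LOW = HIGH
n4 = B NOR n2 = HIGH NOR LOW = LOW
n5 = C XOR n3 = LOW XOR HIGH = HIGH
n6 = n4 XOR n3 = LOW XOR HIGH = HIGH
n7 = n6 NAND D = HIGH NAND LOW = HIGH
n8 = n7 NAND B = HIGH NAND HIGH = LOW
n9 = n5 XNOR n8 = HIGH XNOR LOW = LOW
n12 = n3 AND n9 = HIGH AND LOW = LOW
n13 = n5 OR n12 = HIGH OR LOW = HIGH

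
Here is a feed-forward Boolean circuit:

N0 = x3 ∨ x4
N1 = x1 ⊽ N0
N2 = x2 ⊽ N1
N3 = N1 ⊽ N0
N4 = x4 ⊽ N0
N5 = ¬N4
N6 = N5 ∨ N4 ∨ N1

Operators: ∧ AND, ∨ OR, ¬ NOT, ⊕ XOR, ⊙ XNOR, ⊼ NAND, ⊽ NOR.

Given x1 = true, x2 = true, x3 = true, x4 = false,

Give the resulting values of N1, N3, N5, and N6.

N1 = false; N3 = false; N5 = true; N6 = true

N0 = x3 OR x4 = true OR false = true
N1 = x1 NOR N0 = true NOR true = false
N3 = N1 NOR N0 = false NOR true = false
N4 = x4 NOR N0 = false NOR true = false
N5 = NOT N4 = NOT false = true
N6 = N5 OR N4 OR N1 = true OR false OR false = true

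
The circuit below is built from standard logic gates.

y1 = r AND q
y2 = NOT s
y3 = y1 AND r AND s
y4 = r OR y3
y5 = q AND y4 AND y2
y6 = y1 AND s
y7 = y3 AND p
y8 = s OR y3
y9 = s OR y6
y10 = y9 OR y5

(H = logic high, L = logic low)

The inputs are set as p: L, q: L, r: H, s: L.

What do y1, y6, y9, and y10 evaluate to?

y1 = r AND q = H AND L = L
y2 = NOT s = NOT L = H
y3 = y1 AND r AND s = L AND H AND L = L
y4 = r OR y3 = H OR L = H
y5 = q AND y4 AND y2 = L AND H AND H = L
y6 = y1 AND s = L AND L = L
y9 = s OR y6 = L OR L = L
y10 = y9 OR y5 = L OR L = L

y1 = L, y6 = L, y9 = L, y10 = L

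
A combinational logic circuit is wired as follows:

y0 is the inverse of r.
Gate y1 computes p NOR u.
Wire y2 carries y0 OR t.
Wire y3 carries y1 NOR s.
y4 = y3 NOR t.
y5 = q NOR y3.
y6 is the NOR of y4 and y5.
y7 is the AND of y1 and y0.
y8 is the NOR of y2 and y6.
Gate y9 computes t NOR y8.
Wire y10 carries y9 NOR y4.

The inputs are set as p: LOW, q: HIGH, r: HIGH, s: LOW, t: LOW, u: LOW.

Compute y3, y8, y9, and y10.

y3 = LOW, y8 = HIGH, y9 = LOW, y10 = LOW

y0 = NOT r = NOT HIGH = LOW
y1 = p NOR u = LOW NOR LOW = HIGH
y2 = y0 OR t = LOW OR LOW = LOW
y3 = y1 NOR s = HIGH NOR LOW = LOW
y4 = y3 NOR t = LOW NOR LOW = HIGH
y5 = q NOR y3 = HIGH NOR LOW = LOW
y6 = y4 NOR y5 = HIGH NOR LOW = LOW
y8 = y2 NOR y6 = LOW NOR LOW = HIGH
y9 = t NOR y8 = LOW NOR HIGH = LOW
y10 = y9 NOR y4 = LOW NOR HIGH = LOW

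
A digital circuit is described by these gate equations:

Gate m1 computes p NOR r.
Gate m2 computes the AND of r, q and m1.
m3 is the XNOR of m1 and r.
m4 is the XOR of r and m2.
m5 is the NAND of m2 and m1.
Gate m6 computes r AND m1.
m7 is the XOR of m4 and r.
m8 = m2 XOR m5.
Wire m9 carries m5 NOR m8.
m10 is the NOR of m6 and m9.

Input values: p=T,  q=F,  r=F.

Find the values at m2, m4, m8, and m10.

m2 = F, m4 = F, m8 = T, m10 = T

m1 = p NOR r = T NOR F = F
m2 = r AND q AND m1 = F AND F AND F = F
m4 = r XOR m2 = F XOR F = F
m5 = m2 NAND m1 = F NAND F = T
m6 = r AND m1 = F AND F = F
m8 = m2 XOR m5 = F XOR T = T
m9 = m5 NOR m8 = T NOR T = F
m10 = m6 NOR m9 = F NOR F = T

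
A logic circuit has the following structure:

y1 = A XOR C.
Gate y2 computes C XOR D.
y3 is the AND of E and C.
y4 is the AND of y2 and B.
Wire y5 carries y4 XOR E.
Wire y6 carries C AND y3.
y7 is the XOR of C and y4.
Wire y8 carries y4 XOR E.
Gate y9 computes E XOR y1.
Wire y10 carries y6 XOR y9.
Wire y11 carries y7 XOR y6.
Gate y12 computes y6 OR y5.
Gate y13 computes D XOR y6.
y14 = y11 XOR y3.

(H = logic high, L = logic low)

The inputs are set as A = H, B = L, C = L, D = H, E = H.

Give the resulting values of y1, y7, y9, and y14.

y1 = A XOR C = H XOR L = H
y2 = C XOR D = L XOR H = H
y3 = E AND C = H AND L = L
y4 = y2 AND B = H AND L = L
y6 = C AND y3 = L AND L = L
y7 = C XOR y4 = L XOR L = L
y9 = E XOR y1 = H XOR H = L
y11 = y7 XOR y6 = L XOR L = L
y14 = y11 XOR y3 = L XOR L = L

y1 = H, y7 = L, y9 = L, y14 = L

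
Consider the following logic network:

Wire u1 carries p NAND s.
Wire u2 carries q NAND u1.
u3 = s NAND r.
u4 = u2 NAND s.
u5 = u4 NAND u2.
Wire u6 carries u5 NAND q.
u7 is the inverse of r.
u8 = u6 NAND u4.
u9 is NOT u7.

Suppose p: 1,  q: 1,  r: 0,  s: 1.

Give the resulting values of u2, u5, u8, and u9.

u2 = 1, u5 = 1, u8 = 1, u9 = 0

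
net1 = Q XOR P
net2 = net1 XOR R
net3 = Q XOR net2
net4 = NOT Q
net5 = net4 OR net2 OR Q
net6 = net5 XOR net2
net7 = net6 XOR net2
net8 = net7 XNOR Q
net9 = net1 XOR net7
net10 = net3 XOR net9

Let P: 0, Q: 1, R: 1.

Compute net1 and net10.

net1 = Q XOR P = 1 XOR 0 = 1
net2 = net1 XOR R = 1 XOR 1 = 0
net3 = Q XOR net2 = 1 XOR 0 = 1
net4 = NOT Q = NOT 1 = 0
net5 = net4 OR net2 OR Q = 0 OR 0 OR 1 = 1
net6 = net5 XOR net2 = 1 XOR 0 = 1
net7 = net6 XOR net2 = 1 XOR 0 = 1
net9 = net1 XOR net7 = 1 XOR 1 = 0
net10 = net3 XOR net9 = 1 XOR 0 = 1

net1 = 1; net10 = 1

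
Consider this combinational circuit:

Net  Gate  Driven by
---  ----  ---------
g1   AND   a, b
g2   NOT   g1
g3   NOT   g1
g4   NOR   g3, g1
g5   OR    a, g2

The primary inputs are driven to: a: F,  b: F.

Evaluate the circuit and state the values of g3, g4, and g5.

g1 = a AND b = F AND F = F
g2 = NOT g1 = NOT F = T
g3 = NOT g1 = NOT F = T
g4 = g3 NOR g1 = T NOR F = F
g5 = a OR g2 = F OR T = T

g3 = T, g4 = F, g5 = T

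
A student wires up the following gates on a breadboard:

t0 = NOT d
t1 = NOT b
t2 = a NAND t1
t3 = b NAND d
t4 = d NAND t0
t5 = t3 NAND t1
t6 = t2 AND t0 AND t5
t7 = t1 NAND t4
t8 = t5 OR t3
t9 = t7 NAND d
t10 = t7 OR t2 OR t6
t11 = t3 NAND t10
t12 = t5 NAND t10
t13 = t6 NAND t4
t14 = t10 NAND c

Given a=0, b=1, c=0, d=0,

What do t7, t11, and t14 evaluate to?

t0 = NOT d = NOT 0 = 1
t1 = NOT b = NOT 1 = 0
t2 = a NAND t1 = 0 NAND 0 = 1
t3 = b NAND d = 1 NAND 0 = 1
t4 = d NAND t0 = 0 NAND 1 = 1
t5 = t3 NAND t1 = 1 NAND 0 = 1
t6 = t2 AND t0 AND t5 = 1 AND 1 AND 1 = 1
t7 = t1 NAND t4 = 0 NAND 1 = 1
t10 = t7 OR t2 OR t6 = 1 OR 1 OR 1 = 1
t11 = t3 NAND t10 = 1 NAND 1 = 0
t14 = t10 NAND c = 1 NAND 0 = 1

t7 = 1, t11 = 0, t14 = 1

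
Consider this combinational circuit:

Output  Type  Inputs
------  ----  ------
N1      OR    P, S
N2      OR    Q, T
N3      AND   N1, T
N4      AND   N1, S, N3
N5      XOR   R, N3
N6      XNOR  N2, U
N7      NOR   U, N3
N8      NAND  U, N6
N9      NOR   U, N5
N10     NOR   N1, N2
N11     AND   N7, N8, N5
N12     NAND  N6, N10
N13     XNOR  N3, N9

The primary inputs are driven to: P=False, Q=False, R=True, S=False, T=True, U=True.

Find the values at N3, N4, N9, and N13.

N3 = False; N4 = False; N9 = False; N13 = True

N1 = P OR S = False OR False = False
N3 = N1 AND T = False AND True = False
N4 = N1 AND S AND N3 = False AND False AND False = False
N5 = R XOR N3 = True XOR False = True
N9 = U NOR N5 = True NOR True = False
N13 = N3 XNOR N9 = False XNOR False = True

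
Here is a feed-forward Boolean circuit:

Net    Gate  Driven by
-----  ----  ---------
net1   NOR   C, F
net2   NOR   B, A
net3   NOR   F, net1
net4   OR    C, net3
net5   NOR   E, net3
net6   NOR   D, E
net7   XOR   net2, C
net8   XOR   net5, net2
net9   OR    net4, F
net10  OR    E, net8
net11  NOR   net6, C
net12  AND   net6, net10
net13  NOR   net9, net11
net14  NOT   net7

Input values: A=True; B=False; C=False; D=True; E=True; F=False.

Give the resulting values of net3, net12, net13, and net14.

net1 = C NOR F = False NOR False = True
net2 = B NOR A = False NOR True = False
net3 = F NOR net1 = False NOR True = False
net4 = C OR net3 = False OR False = False
net5 = E NOR net3 = True NOR False = False
net6 = D NOR E = True NOR True = False
net7 = net2 XOR C = False XOR False = False
net8 = net5 XOR net2 = False XOR False = False
net9 = net4 OR F = False OR False = False
net10 = E OR net8 = True OR False = True
net11 = net6 NOR C = False NOR False = True
net12 = net6 AND net10 = False AND True = False
net13 = net9 NOR net11 = False NOR True = False
net14 = NOT net7 = NOT False = True

net3 = False; net12 = False; net13 = False; net14 = True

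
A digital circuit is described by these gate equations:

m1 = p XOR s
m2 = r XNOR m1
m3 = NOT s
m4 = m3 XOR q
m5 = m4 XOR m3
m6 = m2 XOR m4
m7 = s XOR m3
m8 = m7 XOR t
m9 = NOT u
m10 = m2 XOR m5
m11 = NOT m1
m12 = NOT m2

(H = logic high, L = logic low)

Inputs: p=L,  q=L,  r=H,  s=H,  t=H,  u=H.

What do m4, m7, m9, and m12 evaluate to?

m1 = p XOR s = L XOR H = H
m2 = r XNOR m1 = H XNOR H = H
m3 = NOT s = NOT H = L
m4 = m3 XOR q = L XOR L = L
m7 = s XOR m3 = H XOR L = H
m9 = NOT u = NOT H = L
m12 = NOT m2 = NOT H = L

m4 = L, m7 = H, m9 = L, m12 = L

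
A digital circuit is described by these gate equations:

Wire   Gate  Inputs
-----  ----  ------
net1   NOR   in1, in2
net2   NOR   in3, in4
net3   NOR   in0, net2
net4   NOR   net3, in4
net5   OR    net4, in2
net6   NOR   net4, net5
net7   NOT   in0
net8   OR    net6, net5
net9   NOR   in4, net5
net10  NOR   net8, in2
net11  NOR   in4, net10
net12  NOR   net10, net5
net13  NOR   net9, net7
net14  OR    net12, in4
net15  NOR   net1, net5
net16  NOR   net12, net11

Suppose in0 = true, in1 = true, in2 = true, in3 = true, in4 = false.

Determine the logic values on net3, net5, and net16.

net2 = in3 NOR in4 = true NOR false = false
net3 = in0 NOR net2 = true NOR false = false
net4 = net3 NOR in4 = false NOR false = true
net5 = net4 OR in2 = true OR true = true
net6 = net4 NOR net5 = true NOR true = false
net8 = net6 OR net5 = false OR true = true
net10 = net8 NOR in2 = true NOR true = false
net11 = in4 NOR net10 = false NOR false = true
net12 = net10 NOR net5 = false NOR true = false
net16 = net12 NOR net11 = false NOR true = false

net3 = false, net5 = true, net16 = false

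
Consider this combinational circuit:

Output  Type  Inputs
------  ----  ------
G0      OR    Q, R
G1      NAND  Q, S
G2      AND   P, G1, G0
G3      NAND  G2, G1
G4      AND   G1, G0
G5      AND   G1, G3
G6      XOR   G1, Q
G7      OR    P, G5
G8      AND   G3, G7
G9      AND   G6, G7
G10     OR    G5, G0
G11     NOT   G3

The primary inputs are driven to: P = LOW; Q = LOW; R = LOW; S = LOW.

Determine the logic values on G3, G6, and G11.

G0 = Q OR R = LOW OR LOW = LOW
G1 = Q NAND S = LOW NAND LOW = HIGH
G2 = P AND G1 AND G0 = LOW AND HIGH AND LOW = LOW
G3 = G2 NAND G1 = LOW NAND HIGH = HIGH
G6 = G1 XOR Q = HIGH XOR LOW = HIGH
G11 = NOT G3 = NOT HIGH = LOW

G3 = HIGH; G6 = HIGH; G11 = LOW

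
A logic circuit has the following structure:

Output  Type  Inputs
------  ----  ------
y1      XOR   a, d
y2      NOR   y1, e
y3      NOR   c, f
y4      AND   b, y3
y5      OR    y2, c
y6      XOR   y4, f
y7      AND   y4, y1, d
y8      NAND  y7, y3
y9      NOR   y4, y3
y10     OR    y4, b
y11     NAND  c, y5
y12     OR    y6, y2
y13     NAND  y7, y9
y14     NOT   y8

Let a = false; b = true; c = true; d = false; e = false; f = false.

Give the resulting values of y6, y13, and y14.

y1 = a XOR d = false XOR false = false
y3 = c NOR f = true NOR false = false
y4 = b AND y3 = true AND false = false
y6 = y4 XOR f = false XOR false = false
y7 = y4 AND y1 AND d = false AND false AND false = false
y8 = y7 NAND y3 = false NAND false = true
y9 = y4 NOR y3 = false NOR false = true
y13 = y7 NAND y9 = false NAND true = true
y14 = NOT y8 = NOT true = false

y6 = false; y13 = true; y14 = false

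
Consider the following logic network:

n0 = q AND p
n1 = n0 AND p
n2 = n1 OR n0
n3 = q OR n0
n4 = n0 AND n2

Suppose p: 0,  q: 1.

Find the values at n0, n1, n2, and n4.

n0 = 0; n1 = 0; n2 = 0; n4 = 0

n0 = q AND p = 1 AND 0 = 0
n1 = n0 AND p = 0 AND 0 = 0
n2 = n1 OR n0 = 0 OR 0 = 0
n4 = n0 AND n2 = 0 AND 0 = 0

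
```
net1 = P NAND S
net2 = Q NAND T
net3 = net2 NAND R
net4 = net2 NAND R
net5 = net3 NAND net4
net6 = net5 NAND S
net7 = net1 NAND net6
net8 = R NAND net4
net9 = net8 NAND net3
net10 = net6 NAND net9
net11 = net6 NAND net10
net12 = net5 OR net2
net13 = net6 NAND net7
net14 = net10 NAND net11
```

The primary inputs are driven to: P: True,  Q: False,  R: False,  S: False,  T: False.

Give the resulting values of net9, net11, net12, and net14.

net9 = False  net11 = False  net12 = True  net14 = True

net2 = Q NAND T = False NAND False = True
net3 = net2 NAND R = True NAND False = True
net4 = net2 NAND R = True NAND False = True
net5 = net3 NAND net4 = True NAND True = False
net6 = net5 NAND S = False NAND False = True
net8 = R NAND net4 = False NAND True = True
net9 = net8 NAND net3 = True NAND True = False
net10 = net6 NAND net9 = True NAND False = True
net11 = net6 NAND net10 = True NAND True = False
net12 = net5 OR net2 = False OR True = True
net14 = net10 NAND net11 = True NAND False = True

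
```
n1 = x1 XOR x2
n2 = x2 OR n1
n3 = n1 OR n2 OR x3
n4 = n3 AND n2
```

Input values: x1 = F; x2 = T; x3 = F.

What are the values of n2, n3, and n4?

n2 = T; n3 = T; n4 = T

n1 = x1 XOR x2 = F XOR T = T
n2 = x2 OR n1 = T OR T = T
n3 = n1 OR n2 OR x3 = T OR T OR F = T
n4 = n3 AND n2 = T AND T = T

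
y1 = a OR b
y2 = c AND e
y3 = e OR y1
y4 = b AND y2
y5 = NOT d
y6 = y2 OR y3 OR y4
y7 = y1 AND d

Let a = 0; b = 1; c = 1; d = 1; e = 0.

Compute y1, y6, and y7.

y1 = 1, y6 = 1, y7 = 1

y1 = a OR b = 0 OR 1 = 1
y2 = c AND e = 1 AND 0 = 0
y3 = e OR y1 = 0 OR 1 = 1
y4 = b AND y2 = 1 AND 0 = 0
y6 = y2 OR y3 OR y4 = 0 OR 1 OR 0 = 1
y7 = y1 AND d = 1 AND 1 = 1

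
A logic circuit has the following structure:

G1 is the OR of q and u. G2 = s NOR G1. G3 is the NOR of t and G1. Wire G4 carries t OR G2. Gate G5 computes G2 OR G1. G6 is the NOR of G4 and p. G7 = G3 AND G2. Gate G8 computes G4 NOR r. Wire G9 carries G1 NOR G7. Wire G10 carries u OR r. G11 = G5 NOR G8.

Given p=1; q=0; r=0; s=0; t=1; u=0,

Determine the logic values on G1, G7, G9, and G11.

G1 = 0  G7 = 0  G9 = 1  G11 = 0

G1 = q OR u = 0 OR 0 = 0
G2 = s NOR G1 = 0 NOR 0 = 1
G3 = t NOR G1 = 1 NOR 0 = 0
G4 = t OR G2 = 1 OR 1 = 1
G5 = G2 OR G1 = 1 OR 0 = 1
G7 = G3 AND G2 = 0 AND 1 = 0
G8 = G4 NOR r = 1 NOR 0 = 0
G9 = G1 NOR G7 = 0 NOR 0 = 1
G11 = G5 NOR G8 = 1 NOR 0 = 0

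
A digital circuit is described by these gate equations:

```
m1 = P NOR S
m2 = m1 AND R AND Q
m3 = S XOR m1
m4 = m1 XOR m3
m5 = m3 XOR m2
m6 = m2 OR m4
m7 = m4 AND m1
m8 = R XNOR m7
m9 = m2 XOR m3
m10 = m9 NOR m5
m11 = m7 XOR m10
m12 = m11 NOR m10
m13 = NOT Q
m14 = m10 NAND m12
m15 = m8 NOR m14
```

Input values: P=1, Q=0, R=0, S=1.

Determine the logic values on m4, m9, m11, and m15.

m4 = 1, m9 = 1, m11 = 0, m15 = 0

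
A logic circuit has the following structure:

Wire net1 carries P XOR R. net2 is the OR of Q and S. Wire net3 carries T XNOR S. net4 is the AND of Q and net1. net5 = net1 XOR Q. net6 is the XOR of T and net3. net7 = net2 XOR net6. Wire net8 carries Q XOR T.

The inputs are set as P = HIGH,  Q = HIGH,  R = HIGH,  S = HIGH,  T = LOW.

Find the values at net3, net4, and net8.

net3 = LOW, net4 = LOW, net8 = HIGH

net1 = P XOR R = HIGH XOR HIGH = LOW
net3 = T XNOR S = LOW XNOR HIGH = LOW
net4 = Q AND net1 = HIGH AND LOW = LOW
net8 = Q XOR T = HIGH XOR LOW = HIGH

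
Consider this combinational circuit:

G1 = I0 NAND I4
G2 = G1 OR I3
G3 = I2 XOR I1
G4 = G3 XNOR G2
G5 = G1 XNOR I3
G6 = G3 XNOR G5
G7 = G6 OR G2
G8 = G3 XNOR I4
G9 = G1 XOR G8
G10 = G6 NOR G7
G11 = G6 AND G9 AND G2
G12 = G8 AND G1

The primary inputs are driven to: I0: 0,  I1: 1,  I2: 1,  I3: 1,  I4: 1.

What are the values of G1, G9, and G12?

G1 = 1; G9 = 1; G12 = 0

G1 = I0 NAND I4 = 0 NAND 1 = 1
G3 = I2 XOR I1 = 1 XOR 1 = 0
G8 = G3 XNOR I4 = 0 XNOR 1 = 0
G9 = G1 XOR G8 = 1 XOR 0 = 1
G12 = G8 AND G1 = 0 AND 1 = 0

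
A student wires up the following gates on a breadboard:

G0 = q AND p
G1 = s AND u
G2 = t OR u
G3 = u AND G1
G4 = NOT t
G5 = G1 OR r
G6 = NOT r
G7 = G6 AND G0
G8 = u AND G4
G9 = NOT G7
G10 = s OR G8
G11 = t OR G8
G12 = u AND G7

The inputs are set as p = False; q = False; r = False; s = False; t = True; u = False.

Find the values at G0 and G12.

G0 = False, G12 = False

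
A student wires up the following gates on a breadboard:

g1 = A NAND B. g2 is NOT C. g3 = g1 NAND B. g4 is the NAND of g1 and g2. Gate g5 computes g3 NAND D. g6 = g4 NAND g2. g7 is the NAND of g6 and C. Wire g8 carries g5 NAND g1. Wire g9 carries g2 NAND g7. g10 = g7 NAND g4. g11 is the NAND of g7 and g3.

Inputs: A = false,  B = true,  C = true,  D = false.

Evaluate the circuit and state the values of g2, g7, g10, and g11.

g2 = false, g7 = false, g10 = true, g11 = true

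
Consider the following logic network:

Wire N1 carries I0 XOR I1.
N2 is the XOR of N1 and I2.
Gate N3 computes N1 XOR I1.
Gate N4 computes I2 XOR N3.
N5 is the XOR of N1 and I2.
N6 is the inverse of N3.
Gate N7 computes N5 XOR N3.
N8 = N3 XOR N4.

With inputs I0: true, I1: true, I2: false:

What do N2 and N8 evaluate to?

N1 = I0 XOR I1 = true XOR true = false
N2 = N1 XOR I2 = false XOR false = false
N3 = N1 XOR I1 = false XOR true = true
N4 = I2 XOR N3 = false XOR true = true
N8 = N3 XOR N4 = true XOR true = false

N2 = false, N8 = false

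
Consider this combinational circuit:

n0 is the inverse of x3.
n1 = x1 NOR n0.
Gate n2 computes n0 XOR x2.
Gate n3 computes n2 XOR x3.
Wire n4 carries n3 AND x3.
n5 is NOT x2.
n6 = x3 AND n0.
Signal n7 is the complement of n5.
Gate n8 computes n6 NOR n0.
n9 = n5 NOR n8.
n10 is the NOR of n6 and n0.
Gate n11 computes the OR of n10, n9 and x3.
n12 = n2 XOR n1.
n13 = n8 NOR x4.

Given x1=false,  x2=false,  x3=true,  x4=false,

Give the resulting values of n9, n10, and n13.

n0 = NOT x3 = NOT true = false
n5 = NOT x2 = NOT false = true
n6 = x3 AND n0 = true AND false = false
n8 = n6 NOR n0 = false NOR false = true
n9 = n5 NOR n8 = true NOR true = false
n10 = n6 NOR n0 = false NOR false = true
n13 = n8 NOR x4 = true NOR false = false

n9 = false  n10 = true  n13 = false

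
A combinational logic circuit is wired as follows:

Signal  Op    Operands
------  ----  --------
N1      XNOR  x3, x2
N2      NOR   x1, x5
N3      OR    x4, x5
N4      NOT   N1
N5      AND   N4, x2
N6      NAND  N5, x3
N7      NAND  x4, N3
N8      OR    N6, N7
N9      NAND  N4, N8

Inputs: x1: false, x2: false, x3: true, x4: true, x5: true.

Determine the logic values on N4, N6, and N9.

N4 = true  N6 = true  N9 = false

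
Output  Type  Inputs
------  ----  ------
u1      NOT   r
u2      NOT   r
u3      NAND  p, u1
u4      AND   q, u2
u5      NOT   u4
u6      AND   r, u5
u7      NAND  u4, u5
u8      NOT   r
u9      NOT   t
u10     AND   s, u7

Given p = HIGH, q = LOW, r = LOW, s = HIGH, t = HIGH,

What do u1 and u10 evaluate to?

u1 = HIGH, u10 = HIGH

u1 = NOT r = NOT LOW = HIGH
u2 = NOT r = NOT LOW = HIGH
u4 = q AND u2 = LOW AND HIGH = LOW
u5 = NOT u4 = NOT LOW = HIGH
u7 = u4 NAND u5 = LOW NAND HIGH = HIGH
u10 = s AND u7 = HIGH AND HIGH = HIGH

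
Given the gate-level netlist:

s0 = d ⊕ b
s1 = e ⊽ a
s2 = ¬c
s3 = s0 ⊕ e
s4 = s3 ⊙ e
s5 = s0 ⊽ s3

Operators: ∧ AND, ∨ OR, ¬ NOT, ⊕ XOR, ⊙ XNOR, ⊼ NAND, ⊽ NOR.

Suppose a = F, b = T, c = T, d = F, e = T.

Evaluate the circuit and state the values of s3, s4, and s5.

s3 = F, s4 = F, s5 = F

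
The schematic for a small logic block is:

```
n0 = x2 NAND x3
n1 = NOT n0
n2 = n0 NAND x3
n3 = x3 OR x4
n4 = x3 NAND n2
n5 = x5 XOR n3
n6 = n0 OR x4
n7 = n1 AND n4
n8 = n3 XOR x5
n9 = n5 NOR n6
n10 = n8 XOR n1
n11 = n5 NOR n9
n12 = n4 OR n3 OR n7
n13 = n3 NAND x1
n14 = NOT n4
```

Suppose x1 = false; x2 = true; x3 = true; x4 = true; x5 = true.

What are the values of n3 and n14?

n3 = true, n14 = true

n0 = x2 NAND x3 = true NAND true = false
n2 = n0 NAND x3 = false NAND true = true
n3 = x3 OR x4 = true OR true = true
n4 = x3 NAND n2 = true NAND true = false
n14 = NOT n4 = NOT false = true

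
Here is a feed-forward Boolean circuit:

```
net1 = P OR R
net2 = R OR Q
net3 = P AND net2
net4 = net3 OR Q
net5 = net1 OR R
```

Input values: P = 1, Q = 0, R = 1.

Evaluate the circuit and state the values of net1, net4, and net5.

net1 = P OR R = 1 OR 1 = 1
net2 = R OR Q = 1 OR 0 = 1
net3 = P AND net2 = 1 AND 1 = 1
net4 = net3 OR Q = 1 OR 0 = 1
net5 = net1 OR R = 1 OR 1 = 1

net1 = 1; net4 = 1; net5 = 1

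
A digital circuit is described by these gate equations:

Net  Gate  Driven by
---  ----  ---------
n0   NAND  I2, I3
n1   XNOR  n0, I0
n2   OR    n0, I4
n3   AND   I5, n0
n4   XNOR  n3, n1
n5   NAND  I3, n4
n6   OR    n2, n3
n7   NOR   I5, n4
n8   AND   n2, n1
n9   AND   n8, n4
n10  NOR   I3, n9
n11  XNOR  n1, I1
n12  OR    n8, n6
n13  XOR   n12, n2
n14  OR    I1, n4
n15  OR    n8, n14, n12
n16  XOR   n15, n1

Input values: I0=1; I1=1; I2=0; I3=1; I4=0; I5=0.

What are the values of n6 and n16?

n0 = I2 NAND I3 = 0 NAND 1 = 1
n1 = n0 XNOR I0 = 1 XNOR 1 = 1
n2 = n0 OR I4 = 1 OR 0 = 1
n3 = I5 AND n0 = 0 AND 1 = 0
n4 = n3 XNOR n1 = 0 XNOR 1 = 0
n6 = n2 OR n3 = 1 OR 0 = 1
n8 = n2 AND n1 = 1 AND 1 = 1
n12 = n8 OR n6 = 1 OR 1 = 1
n14 = I1 OR n4 = 1 OR 0 = 1
n15 = n8 OR n14 OR n12 = 1 OR 1 OR 1 = 1
n16 = n15 XOR n1 = 1 XOR 1 = 0

n6 = 1, n16 = 0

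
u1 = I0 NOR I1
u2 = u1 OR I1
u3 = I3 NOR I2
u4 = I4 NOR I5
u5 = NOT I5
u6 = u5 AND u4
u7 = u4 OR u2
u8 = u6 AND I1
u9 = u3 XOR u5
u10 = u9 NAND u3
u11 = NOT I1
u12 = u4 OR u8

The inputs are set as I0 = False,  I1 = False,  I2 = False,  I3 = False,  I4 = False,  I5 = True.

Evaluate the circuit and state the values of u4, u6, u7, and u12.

u4 = False, u6 = False, u7 = True, u12 = False

u1 = I0 NOR I1 = False NOR False = True
u2 = u1 OR I1 = True OR False = True
u4 = I4 NOR I5 = False NOR True = False
u5 = NOT I5 = NOT True = False
u6 = u5 AND u4 = False AND False = False
u7 = u4 OR u2 = False OR True = True
u8 = u6 AND I1 = False AND False = False
u12 = u4 OR u8 = False OR False = False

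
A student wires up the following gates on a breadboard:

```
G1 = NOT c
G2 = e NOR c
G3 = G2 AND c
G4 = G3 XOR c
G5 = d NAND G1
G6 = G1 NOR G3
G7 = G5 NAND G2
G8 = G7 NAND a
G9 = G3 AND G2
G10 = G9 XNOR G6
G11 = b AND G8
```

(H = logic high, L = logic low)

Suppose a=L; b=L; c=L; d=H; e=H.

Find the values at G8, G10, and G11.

G1 = NOT c = NOT L = H
G2 = e NOR c = H NOR L = L
G3 = G2 AND c = L AND L = L
G5 = d NAND G1 = H NAND H = L
G6 = G1 NOR G3 = H NOR L = L
G7 = G5 NAND G2 = L NAND L = H
G8 = G7 NAND a = H NAND L = H
G9 = G3 AND G2 = L AND L = L
G10 = G9 XNOR G6 = L XNOR L = H
G11 = b AND G8 = L AND H = L

G8 = H, G10 = H, G11 = L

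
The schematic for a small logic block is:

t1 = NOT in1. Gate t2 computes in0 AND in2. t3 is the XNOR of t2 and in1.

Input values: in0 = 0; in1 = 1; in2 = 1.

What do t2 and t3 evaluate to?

t2 = in0 AND in2 = 0 AND 1 = 0
t3 = t2 XNOR in1 = 0 XNOR 1 = 0

t2 = 0  t3 = 0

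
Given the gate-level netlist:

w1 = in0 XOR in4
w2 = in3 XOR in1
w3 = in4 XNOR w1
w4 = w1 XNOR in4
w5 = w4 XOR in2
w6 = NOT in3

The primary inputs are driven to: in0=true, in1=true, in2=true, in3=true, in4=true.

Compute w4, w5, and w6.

w4 = false; w5 = true; w6 = false

w1 = in0 XOR in4 = true XOR true = false
w4 = w1 XNOR in4 = false XNOR true = false
w5 = w4 XOR in2 = false XOR true = true
w6 = NOT in3 = NOT true = false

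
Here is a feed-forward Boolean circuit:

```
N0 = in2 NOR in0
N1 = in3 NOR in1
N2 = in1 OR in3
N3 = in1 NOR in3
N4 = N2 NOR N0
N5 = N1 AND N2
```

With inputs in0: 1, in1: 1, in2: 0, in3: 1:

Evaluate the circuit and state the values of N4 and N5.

N0 = in2 NOR in0 = 0 NOR 1 = 0
N1 = in3 NOR in1 = 1 NOR 1 = 0
N2 = in1 OR in3 = 1 OR 1 = 1
N4 = N2 NOR N0 = 1 NOR 0 = 0
N5 = N1 AND N2 = 0 AND 1 = 0

N4 = 0, N5 = 0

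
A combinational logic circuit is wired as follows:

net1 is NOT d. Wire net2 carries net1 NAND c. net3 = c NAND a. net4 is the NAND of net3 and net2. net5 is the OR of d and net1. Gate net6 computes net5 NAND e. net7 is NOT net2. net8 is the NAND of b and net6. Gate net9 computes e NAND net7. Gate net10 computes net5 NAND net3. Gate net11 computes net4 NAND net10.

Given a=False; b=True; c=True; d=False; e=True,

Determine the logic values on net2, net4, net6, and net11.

net1 = NOT d = NOT False = True
net2 = net1 NAND c = True NAND True = False
net3 = c NAND a = True NAND False = True
net4 = net3 NAND net2 = True NAND False = True
net5 = d OR net1 = False OR True = True
net6 = net5 NAND e = True NAND True = False
net10 = net5 NAND net3 = True NAND True = False
net11 = net4 NAND net10 = True NAND False = True

net2 = False, net4 = True, net6 = False, net11 = True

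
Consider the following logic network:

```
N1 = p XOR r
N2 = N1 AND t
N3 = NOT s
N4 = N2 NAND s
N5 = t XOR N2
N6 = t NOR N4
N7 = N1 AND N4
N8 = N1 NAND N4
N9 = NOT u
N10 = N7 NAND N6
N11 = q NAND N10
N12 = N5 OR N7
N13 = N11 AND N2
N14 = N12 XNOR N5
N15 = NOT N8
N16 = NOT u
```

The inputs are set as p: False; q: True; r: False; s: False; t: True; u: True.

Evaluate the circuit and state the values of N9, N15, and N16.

N9 = False, N15 = False, N16 = False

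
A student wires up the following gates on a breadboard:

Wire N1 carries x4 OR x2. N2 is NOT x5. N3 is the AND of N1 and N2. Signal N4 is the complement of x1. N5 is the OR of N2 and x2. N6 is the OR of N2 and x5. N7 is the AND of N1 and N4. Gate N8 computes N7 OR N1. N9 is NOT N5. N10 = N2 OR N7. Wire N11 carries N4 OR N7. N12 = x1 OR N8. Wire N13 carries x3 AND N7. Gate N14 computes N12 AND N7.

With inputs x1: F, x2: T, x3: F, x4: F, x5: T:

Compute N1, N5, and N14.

N1 = x4 OR x2 = F OR T = T
N2 = NOT x5 = NOT T = F
N4 = NOT x1 = NOT F = T
N5 = N2 OR x2 = F OR T = T
N7 = N1 AND N4 = T AND T = T
N8 = N7 OR N1 = T OR T = T
N12 = x1 OR N8 = F OR T = T
N14 = N12 AND N7 = T AND T = T

N1 = T; N5 = T; N14 = T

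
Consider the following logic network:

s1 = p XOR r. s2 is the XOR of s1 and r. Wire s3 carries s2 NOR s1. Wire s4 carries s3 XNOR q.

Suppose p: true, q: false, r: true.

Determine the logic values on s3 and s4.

s3 = false, s4 = true

s1 = p XOR r = true XOR true = false
s2 = s1 XOR r = false XOR true = true
s3 = s2 NOR s1 = true NOR false = false
s4 = s3 XNOR q = false XNOR false = true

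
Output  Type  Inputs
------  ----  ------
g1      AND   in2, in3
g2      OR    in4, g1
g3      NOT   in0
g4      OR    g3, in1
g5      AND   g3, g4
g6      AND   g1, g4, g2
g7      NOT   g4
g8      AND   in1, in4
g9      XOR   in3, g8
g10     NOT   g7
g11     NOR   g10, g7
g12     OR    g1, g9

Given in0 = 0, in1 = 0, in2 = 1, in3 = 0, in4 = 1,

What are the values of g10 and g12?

g10 = 1, g12 = 0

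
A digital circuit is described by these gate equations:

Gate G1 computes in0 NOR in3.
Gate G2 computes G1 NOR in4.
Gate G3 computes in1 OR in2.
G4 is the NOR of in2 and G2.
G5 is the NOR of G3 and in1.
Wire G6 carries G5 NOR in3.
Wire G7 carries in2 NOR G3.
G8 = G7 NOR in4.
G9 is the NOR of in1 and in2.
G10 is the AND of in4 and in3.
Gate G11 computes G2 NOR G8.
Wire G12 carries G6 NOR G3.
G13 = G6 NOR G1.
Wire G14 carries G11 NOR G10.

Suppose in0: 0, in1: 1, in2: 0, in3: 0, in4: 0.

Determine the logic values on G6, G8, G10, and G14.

G1 = in0 NOR in3 = 0 NOR 0 = 1
G2 = G1 NOR in4 = 1 NOR 0 = 0
G3 = in1 OR in2 = 1 OR 0 = 1
G5 = G3 NOR in1 = 1 NOR 1 = 0
G6 = G5 NOR in3 = 0 NOR 0 = 1
G7 = in2 NOR G3 = 0 NOR 1 = 0
G8 = G7 NOR in4 = 0 NOR 0 = 1
G10 = in4 AND in3 = 0 AND 0 = 0
G11 = G2 NOR G8 = 0 NOR 1 = 0
G14 = G11 NOR G10 = 0 NOR 0 = 1

G6 = 1  G8 = 1  G10 = 0  G14 = 1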